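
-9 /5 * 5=-9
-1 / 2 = -0.50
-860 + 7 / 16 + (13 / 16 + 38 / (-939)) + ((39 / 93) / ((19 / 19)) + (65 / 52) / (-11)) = -549771917 / 640398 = -858.48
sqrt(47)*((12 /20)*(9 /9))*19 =57*sqrt(47) /5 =78.15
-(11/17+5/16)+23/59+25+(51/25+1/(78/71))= 27.38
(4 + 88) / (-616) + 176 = 27081 / 154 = 175.85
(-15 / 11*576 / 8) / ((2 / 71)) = -38340 / 11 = -3485.45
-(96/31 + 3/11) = -1149/341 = -3.37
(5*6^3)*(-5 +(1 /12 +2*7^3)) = 735570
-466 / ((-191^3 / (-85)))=-0.01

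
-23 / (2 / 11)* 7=-1771 / 2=-885.50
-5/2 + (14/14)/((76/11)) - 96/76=-275/76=-3.62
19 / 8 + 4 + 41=379 / 8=47.38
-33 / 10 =-3.30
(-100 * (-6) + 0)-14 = 586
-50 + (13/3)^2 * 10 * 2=2930/9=325.56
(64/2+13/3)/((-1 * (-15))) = 2.42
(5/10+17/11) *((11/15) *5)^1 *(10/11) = 75/11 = 6.82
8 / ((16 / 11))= 11 / 2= 5.50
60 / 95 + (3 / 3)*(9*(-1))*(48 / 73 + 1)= -19815 / 1387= -14.29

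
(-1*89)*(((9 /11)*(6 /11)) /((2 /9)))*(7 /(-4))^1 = 151389 /484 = 312.79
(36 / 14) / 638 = 9 / 2233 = 0.00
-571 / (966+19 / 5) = -2855 / 4849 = -0.59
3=3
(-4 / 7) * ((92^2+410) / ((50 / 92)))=-9330.38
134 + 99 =233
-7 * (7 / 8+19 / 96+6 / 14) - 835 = -81169 / 96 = -845.51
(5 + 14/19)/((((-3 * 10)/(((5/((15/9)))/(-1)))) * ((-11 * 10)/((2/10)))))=-109/104500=-0.00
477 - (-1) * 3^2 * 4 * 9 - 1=800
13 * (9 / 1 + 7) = 208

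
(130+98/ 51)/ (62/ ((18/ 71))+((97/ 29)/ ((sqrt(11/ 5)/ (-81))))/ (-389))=31094613859372932/ 57642829835239571 -8050523158476*sqrt(55)/ 57642829835239571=0.54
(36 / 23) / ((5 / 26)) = 936 / 115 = 8.14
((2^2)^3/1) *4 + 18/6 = 259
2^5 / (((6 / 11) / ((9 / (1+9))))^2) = 2178 / 25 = 87.12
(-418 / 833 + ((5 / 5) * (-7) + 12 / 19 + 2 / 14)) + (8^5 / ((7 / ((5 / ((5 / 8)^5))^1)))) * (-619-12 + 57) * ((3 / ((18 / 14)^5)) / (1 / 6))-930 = -46841746999406337904 / 64900591875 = -721746068.04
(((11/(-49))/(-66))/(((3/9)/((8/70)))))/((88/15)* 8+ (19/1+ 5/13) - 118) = -39/1728377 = -0.00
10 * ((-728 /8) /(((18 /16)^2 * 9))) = -79.89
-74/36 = -37/18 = -2.06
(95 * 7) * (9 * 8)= 47880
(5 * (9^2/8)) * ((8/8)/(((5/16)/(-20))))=-3240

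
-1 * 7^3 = -343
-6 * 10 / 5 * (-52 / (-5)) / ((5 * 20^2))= -39 / 625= -0.06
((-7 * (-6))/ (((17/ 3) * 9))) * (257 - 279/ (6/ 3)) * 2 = 3290/ 17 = 193.53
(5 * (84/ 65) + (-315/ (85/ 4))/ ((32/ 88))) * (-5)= 37905/ 221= 171.52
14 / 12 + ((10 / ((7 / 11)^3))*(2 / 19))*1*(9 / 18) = 125479 / 39102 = 3.21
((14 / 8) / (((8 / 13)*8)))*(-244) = -5551 / 64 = -86.73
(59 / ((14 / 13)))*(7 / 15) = 25.57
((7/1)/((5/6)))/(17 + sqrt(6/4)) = 1428/2875 - 42 * sqrt(6)/2875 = 0.46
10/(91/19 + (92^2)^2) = 38/272229343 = 0.00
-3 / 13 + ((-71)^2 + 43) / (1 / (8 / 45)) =528601 / 585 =903.59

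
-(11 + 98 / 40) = -269 / 20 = -13.45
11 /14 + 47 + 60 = 1509 /14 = 107.79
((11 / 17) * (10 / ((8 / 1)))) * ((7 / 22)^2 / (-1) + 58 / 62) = 62585 / 92752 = 0.67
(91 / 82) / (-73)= -0.02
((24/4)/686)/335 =3/114905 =0.00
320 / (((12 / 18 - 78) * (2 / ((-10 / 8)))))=75 / 29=2.59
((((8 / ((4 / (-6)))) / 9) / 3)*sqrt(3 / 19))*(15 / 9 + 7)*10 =-1040*sqrt(57) / 513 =-15.31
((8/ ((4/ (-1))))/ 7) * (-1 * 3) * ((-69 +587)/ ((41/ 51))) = 22644/ 41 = 552.29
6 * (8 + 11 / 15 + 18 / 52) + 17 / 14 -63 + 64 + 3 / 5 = 10427 / 182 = 57.29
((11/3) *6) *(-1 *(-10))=220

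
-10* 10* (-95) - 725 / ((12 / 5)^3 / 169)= 1100375 / 1728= 636.79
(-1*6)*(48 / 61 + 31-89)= 20940 / 61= 343.28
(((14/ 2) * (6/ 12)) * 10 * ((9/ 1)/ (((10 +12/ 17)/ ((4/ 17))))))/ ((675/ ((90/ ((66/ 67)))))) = 134/ 143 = 0.94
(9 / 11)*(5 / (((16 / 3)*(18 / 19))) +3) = 1149 / 352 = 3.26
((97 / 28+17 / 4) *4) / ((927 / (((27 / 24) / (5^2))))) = 27 / 18025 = 0.00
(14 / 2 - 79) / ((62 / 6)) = -216 / 31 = -6.97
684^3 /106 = 3018995.32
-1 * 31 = -31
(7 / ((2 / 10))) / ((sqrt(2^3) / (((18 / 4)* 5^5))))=984375* sqrt(2) / 8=174014.56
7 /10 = 0.70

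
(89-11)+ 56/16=163/2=81.50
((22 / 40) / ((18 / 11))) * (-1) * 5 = -121 / 72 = -1.68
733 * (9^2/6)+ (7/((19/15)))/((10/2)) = 376071/38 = 9896.61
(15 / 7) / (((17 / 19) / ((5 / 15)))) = 95 / 119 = 0.80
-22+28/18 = -184/9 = -20.44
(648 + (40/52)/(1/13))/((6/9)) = 987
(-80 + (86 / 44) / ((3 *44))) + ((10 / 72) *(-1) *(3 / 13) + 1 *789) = 8921839 / 12584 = 708.98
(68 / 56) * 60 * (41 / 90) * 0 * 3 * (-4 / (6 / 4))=0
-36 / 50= -0.72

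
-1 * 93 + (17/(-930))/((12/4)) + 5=-88.01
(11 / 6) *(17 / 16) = 187 / 96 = 1.95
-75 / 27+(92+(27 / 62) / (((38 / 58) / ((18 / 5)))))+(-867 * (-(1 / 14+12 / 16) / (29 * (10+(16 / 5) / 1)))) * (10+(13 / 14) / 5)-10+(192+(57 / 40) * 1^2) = 1948799678317 / 6628794480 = 293.99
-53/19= -2.79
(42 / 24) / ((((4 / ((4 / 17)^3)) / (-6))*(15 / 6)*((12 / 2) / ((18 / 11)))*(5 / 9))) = -9072 / 1351075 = -0.01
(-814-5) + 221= -598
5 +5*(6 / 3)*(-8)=-75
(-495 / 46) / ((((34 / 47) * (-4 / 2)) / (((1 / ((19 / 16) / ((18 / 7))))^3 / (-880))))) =-78941952 / 919881067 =-0.09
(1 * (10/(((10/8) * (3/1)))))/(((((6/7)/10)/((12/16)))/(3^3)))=630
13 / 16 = 0.81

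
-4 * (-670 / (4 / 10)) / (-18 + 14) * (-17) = 28475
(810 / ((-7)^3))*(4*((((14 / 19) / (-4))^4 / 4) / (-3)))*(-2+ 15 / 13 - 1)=-2835 / 1694173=-0.00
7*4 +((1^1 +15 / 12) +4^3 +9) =413 / 4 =103.25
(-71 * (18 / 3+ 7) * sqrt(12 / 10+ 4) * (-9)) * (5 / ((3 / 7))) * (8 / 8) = 19383 * sqrt(130) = 221000.20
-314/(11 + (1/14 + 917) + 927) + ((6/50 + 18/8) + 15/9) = 3348009/865700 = 3.87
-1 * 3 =-3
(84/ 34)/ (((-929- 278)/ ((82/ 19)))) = -3444/ 389861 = -0.01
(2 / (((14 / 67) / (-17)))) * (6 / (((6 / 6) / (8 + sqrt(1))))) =-61506 / 7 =-8786.57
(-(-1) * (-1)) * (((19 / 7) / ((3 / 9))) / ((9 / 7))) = -19 / 3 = -6.33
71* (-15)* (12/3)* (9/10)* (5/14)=-9585/7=-1369.29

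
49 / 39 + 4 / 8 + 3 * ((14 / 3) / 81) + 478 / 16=267919 / 8424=31.80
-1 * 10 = -10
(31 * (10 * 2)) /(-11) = -620 /11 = -56.36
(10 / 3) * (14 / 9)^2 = 1960 / 243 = 8.07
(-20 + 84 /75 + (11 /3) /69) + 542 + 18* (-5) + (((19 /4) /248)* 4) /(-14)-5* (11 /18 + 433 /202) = 419.39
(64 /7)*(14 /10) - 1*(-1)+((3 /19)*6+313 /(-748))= 14.33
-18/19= -0.95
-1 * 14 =-14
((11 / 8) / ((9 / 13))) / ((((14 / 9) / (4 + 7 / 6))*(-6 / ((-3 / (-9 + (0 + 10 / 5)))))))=-4433 / 9408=-0.47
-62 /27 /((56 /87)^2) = -26071 /4704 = -5.54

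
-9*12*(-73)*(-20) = -157680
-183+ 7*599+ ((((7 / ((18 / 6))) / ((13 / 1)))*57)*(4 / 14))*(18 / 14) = 4013.76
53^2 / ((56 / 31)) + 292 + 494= 131095 / 56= 2340.98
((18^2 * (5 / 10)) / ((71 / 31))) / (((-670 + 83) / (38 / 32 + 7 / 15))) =-332289 / 1667080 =-0.20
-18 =-18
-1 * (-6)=6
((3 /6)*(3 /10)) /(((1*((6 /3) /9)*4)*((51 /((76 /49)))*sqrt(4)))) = 171 /66640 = 0.00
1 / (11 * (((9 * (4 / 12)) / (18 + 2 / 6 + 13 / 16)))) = 919 / 1584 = 0.58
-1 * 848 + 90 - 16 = -774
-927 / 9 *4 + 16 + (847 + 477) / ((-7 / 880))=-1167892 / 7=-166841.71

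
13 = 13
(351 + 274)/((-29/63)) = -39375/29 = -1357.76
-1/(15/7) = -7/15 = -0.47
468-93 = 375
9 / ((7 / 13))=117 / 7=16.71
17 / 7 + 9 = 80 / 7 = 11.43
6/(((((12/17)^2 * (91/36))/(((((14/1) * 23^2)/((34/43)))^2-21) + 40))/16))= 608493118368/91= 6686737564.48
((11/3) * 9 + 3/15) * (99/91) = 16434/455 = 36.12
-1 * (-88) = 88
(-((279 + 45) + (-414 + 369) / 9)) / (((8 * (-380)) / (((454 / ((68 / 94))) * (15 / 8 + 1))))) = 78278453 / 413440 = 189.33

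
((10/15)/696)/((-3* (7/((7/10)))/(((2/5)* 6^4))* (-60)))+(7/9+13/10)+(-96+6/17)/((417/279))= -9546568241/154185750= -61.92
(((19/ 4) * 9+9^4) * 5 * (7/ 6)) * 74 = 11402475/ 4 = 2850618.75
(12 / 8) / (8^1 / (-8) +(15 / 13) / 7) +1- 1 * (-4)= 487 / 152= 3.20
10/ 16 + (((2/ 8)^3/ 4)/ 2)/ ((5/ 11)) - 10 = -23989/ 2560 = -9.37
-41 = -41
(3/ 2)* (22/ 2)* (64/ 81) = 352/ 27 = 13.04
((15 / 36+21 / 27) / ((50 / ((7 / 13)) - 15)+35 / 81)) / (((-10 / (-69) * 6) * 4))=0.00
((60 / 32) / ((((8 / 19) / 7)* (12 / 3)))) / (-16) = -0.49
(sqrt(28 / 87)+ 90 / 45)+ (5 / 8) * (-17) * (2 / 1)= -77 / 4+ 2 * sqrt(609) / 87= -18.68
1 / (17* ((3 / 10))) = 10 / 51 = 0.20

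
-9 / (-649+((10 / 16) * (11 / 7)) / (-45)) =4536 / 327107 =0.01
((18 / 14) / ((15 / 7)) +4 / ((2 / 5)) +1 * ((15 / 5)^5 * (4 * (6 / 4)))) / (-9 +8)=-7343 / 5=-1468.60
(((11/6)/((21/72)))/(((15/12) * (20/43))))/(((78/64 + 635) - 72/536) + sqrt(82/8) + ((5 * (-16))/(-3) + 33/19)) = 18776191343074176/1153988375698834375 - 14128316319744 * sqrt(41)/1153988375698834375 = 0.02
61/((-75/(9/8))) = -0.92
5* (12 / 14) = 30 / 7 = 4.29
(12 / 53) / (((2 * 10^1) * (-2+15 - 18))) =-3 / 1325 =-0.00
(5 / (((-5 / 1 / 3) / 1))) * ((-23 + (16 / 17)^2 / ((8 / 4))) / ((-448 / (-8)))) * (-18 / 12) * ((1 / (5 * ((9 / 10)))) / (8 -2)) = -2173 / 32368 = -0.07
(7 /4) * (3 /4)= 21 /16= 1.31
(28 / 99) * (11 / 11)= 28 / 99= 0.28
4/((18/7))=14/9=1.56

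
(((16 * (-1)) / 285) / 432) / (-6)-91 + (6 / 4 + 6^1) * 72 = 449.00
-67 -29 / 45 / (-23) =-69316 / 1035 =-66.97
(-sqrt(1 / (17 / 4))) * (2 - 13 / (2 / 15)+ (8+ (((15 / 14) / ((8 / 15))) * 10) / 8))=38075 * sqrt(17) / 3808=41.23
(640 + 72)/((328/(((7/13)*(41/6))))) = 623/78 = 7.99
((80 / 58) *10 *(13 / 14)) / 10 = 260 / 203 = 1.28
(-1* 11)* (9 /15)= -33 /5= -6.60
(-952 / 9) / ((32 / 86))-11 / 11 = -5135 / 18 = -285.28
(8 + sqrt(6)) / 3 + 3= sqrt(6) / 3 + 17 / 3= 6.48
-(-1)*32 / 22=16 / 11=1.45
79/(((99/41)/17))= 55063/99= 556.19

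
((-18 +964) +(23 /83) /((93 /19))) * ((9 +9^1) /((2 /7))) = 59601.57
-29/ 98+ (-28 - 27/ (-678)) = -156454/ 5537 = -28.26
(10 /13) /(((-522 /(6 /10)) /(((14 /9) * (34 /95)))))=-476 /967005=-0.00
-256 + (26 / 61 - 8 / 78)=-608254 / 2379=-255.68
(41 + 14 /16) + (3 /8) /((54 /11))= 6041 /144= 41.95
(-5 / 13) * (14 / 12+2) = -95 / 78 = -1.22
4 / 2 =2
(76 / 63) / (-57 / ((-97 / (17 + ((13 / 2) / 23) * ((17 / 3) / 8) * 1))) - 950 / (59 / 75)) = -8424256 / 8362597887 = -0.00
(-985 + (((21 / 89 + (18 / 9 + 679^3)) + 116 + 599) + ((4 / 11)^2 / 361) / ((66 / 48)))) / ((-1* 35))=-13387029345327832 / 1496729465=-8944187.75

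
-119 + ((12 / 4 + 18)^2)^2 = 194362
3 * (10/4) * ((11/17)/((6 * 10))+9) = 9191/136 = 67.58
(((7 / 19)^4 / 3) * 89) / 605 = 213689 / 236532615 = 0.00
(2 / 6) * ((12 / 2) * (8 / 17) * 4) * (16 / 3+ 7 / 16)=1108 / 51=21.73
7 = 7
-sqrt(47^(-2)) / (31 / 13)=-13 / 1457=-0.01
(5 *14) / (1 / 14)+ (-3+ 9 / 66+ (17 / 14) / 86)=12941381 / 13244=977.15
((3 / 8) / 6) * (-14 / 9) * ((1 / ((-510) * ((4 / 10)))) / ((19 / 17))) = 7 / 16416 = 0.00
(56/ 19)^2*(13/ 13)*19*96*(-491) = -147818496/ 19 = -7779920.84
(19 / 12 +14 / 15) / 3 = 151 / 180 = 0.84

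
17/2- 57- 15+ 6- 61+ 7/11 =-2593/22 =-117.86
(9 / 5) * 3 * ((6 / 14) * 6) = 486 / 35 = 13.89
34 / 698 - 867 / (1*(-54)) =101167 / 6282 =16.10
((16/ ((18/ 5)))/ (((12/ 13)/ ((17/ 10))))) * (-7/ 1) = -1547/ 27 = -57.30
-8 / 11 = -0.73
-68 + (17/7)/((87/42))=-1938/29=-66.83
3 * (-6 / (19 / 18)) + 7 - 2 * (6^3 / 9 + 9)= -1445 / 19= -76.05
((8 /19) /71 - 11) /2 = -14831 /2698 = -5.50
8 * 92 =736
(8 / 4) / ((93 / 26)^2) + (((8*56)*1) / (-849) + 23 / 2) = 54478405 / 4895334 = 11.13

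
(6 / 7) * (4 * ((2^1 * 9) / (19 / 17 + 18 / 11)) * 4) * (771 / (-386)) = -124568928 / 695765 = -179.04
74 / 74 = 1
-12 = -12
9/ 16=0.56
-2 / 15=-0.13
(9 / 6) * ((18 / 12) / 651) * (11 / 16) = 33 / 13888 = 0.00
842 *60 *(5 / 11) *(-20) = -5052000 / 11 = -459272.73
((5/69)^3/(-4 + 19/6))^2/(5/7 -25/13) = -22750/131899977099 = -0.00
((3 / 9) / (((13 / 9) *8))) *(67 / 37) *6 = 603 / 1924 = 0.31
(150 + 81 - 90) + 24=165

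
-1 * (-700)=700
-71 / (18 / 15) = -355 / 6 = -59.17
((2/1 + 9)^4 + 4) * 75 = 1098375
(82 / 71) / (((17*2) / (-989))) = -40549 / 1207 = -33.59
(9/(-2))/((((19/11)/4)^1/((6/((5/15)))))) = -3564/19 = -187.58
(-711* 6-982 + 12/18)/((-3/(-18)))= -31484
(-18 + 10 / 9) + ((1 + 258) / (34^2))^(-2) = 1830712 / 603729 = 3.03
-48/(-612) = 4/51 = 0.08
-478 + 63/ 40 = -19057/ 40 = -476.42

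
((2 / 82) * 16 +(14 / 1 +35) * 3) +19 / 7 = 43080 / 287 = 150.10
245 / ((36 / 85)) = 20825 / 36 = 578.47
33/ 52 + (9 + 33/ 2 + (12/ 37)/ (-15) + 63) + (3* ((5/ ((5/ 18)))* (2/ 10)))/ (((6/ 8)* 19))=16426601/ 182780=89.87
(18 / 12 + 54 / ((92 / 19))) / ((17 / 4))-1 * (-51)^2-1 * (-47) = -997450 / 391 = -2551.02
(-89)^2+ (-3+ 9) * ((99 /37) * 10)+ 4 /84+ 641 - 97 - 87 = 6634483 /777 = 8538.59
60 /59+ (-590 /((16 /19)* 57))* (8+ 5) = -224825 /1416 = -158.77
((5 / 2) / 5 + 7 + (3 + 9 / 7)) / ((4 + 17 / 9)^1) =1485 / 742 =2.00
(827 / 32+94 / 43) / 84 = 38569 / 115584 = 0.33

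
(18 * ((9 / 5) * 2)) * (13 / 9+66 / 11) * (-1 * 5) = -2412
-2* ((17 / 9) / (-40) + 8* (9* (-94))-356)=14248.09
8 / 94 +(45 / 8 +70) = 28467 / 376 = 75.71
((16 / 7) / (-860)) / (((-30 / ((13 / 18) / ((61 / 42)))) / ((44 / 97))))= 1144 / 57246975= 0.00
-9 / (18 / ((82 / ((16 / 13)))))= -33.31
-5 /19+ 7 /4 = 113 /76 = 1.49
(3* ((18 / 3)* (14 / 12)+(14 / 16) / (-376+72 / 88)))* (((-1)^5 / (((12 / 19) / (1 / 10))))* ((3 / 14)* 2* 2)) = -376257 / 132064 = -2.85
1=1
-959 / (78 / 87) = -27811 / 26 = -1069.65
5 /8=0.62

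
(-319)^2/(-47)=-101761/47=-2165.13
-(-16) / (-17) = -16 / 17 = -0.94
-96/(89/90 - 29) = 8640/2521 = 3.43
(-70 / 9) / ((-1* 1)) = 70 / 9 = 7.78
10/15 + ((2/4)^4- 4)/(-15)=223/240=0.93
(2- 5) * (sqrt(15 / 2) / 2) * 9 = -27 * sqrt(30) / 4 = -36.97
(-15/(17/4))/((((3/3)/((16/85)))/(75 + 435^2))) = -36345600/289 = -125763.32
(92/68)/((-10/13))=-299/170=-1.76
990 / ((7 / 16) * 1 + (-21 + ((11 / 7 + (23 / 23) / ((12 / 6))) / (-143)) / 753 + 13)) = -2387889504 / 18240869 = -130.91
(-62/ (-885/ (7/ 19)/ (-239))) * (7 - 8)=103726/ 16815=6.17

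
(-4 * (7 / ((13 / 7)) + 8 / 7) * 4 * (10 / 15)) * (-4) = 19072 / 91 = 209.58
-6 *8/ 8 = -6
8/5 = 1.60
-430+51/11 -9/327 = -510044/1199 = -425.39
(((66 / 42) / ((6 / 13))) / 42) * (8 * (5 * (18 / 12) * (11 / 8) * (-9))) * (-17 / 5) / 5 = 80223 / 1960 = 40.93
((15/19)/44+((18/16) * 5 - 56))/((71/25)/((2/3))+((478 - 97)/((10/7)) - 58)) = -2104925/8901728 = -0.24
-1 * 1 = -1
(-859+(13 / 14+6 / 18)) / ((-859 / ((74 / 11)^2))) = 8966950 / 198429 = 45.19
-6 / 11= -0.55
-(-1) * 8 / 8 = 1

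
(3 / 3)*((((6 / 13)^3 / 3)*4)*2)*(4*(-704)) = -1622016 / 2197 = -738.29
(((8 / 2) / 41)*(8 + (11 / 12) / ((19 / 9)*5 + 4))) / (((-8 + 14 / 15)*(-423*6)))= 0.00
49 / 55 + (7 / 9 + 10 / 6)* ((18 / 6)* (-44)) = -53093 / 165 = -321.78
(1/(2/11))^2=121/4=30.25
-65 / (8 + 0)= -65 / 8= -8.12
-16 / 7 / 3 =-16 / 21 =-0.76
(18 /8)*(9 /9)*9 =81 /4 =20.25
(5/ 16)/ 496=5/ 7936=0.00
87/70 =1.24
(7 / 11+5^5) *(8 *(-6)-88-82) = -7495276 / 11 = -681388.73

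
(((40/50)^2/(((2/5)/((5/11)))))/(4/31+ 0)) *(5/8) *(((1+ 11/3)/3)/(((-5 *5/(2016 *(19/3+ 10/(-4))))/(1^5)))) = -279496/165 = -1693.92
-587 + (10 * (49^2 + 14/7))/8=9667/4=2416.75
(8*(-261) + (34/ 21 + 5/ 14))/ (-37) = 87613/ 1554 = 56.38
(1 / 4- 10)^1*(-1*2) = 39 / 2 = 19.50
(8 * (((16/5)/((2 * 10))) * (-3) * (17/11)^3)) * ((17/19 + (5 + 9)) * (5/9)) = -117.29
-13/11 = -1.18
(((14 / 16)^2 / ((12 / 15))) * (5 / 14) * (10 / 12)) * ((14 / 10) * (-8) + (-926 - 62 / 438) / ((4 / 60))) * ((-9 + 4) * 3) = 4440373875 / 74752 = 59401.41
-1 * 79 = -79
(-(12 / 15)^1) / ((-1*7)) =4 / 35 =0.11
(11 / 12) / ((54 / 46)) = 253 / 324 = 0.78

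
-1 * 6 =-6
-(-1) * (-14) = -14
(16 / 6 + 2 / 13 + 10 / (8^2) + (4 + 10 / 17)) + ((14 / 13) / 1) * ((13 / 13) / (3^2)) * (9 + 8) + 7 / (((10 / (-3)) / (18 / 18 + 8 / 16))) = 2052389 / 318240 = 6.45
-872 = -872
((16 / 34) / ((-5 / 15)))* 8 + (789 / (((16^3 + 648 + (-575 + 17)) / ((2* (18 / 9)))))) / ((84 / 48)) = -2705688 / 249067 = -10.86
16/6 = 2.67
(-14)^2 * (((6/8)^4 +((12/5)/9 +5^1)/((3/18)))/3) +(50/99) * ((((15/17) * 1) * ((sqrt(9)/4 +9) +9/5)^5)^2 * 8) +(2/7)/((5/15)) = 825936036576941162161711/6214656000000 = 132901328179.22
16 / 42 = 8 / 21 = 0.38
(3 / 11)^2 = 9 / 121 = 0.07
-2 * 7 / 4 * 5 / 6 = -35 / 12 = -2.92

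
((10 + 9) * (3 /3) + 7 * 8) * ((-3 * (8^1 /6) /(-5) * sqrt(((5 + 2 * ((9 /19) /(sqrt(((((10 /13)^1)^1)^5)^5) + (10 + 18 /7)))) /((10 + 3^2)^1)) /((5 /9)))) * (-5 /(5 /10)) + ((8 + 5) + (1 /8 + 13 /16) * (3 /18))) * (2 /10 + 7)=-1296 * sqrt(1662500000000000 * sqrt(130) + 6425495386354647395) /(19 * sqrt(875000000000 * sqrt(130) + 3331626172514783)) + 56835 /8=4108.89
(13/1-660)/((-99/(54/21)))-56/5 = 2158/385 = 5.61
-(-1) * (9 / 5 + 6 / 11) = 129 / 55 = 2.35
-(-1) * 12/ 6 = 2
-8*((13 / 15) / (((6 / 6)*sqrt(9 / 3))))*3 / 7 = -1.72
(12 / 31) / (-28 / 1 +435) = 12 / 12617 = 0.00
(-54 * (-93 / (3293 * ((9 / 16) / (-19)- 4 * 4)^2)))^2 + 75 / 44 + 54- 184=-3137908306359882893591839 / 24458459413713727292836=-128.30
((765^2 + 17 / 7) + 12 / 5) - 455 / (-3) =61465057 / 105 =585381.50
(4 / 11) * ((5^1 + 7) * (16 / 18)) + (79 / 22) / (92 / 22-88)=233425 / 60852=3.84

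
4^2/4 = 4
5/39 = 0.13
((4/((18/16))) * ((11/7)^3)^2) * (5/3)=283449760/3176523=89.23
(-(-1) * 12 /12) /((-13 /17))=-17 /13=-1.31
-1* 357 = -357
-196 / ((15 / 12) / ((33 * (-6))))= 155232 / 5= 31046.40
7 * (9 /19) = 63 /19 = 3.32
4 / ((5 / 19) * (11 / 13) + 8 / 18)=8892 / 1483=6.00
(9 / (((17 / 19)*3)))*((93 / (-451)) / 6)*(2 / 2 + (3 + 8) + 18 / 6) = -26505 / 15334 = -1.73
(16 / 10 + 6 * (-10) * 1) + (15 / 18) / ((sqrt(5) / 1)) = -292 / 5 + sqrt(5) / 6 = -58.03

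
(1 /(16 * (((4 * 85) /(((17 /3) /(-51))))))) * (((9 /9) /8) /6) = -1 /2350080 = -0.00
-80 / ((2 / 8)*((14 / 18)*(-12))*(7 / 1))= 240 / 49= 4.90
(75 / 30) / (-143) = -5 / 286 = -0.02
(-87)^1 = -87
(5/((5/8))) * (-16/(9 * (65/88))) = -11264/585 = -19.25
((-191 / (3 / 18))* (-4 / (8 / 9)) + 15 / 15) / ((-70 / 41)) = -105739 / 35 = -3021.11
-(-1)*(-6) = -6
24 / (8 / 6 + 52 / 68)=1224 / 107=11.44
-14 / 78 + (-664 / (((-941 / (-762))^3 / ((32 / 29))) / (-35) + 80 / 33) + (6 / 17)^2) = -40802941385242040359 / 145945086333414771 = -279.58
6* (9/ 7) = 7.71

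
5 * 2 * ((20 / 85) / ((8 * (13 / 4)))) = 20 / 221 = 0.09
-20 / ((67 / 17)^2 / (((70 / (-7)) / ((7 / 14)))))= 25.75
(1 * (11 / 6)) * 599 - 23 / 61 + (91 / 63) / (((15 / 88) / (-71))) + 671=19222637 / 16470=1167.13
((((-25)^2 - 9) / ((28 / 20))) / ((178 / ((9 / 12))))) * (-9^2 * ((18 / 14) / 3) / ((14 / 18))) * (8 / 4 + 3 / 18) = -1563705 / 8722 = -179.28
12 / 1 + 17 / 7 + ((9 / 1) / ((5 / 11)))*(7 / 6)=2627 / 70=37.53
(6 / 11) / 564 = 1 / 1034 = 0.00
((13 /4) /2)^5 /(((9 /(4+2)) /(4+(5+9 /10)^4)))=4513943037773 /491520000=9183.64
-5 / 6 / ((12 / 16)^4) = -640 / 243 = -2.63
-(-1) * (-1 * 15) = -15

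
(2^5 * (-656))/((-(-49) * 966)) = -0.44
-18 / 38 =-9 / 19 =-0.47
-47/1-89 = -136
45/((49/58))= 2610/49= 53.27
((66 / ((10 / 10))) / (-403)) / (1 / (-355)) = 23430 / 403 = 58.14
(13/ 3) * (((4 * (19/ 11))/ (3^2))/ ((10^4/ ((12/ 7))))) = 247/ 433125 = 0.00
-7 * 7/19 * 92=-4508/19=-237.26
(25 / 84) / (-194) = -25 / 16296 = -0.00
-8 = -8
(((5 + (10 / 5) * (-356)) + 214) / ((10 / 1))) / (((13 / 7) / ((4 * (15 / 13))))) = -20706 / 169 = -122.52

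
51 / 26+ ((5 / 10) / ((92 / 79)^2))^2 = 7813559245 / 3725243392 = 2.10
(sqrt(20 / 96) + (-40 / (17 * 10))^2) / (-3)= -sqrt(30) / 36- 16 / 867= -0.17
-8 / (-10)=0.80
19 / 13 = 1.46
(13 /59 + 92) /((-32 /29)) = -157789 /1888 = -83.57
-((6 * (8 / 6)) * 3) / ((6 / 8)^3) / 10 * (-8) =2048 / 45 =45.51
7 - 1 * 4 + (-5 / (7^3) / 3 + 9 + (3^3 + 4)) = 44242 / 1029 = 43.00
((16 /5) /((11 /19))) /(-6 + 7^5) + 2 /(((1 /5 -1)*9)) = -4614803 /16632990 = -0.28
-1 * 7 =-7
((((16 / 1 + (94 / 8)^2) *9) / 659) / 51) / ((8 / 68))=7395 / 21088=0.35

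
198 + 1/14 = 2773/14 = 198.07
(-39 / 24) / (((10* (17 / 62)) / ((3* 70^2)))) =-296205 / 34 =-8711.91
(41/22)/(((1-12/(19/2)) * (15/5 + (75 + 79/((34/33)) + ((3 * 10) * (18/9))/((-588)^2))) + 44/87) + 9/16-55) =-7376774776/374595308263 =-0.02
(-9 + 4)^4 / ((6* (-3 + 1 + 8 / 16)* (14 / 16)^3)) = -320000 / 3087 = -103.66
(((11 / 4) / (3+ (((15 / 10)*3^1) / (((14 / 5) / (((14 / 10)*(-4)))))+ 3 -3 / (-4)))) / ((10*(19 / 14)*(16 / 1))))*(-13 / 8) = 1001 / 109440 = 0.01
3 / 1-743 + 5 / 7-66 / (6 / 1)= -5252 / 7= -750.29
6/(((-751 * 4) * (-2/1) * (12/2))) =1/6008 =0.00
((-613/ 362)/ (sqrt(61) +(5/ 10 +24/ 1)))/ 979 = -30037/ 382218243 +1226 * sqrt(61)/ 382218243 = -0.00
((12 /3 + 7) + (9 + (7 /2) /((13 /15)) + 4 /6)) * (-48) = -1185.85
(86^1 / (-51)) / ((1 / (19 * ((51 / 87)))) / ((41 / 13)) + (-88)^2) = -66994 / 307662507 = -0.00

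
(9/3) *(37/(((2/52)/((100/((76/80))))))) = 5772000/19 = 303789.47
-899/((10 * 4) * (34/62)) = -27869/680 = -40.98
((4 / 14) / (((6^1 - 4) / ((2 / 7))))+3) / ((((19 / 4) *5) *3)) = 596 / 13965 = 0.04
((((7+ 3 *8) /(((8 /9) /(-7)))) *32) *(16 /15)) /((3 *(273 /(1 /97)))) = -1984 /18915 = -0.10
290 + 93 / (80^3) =148480093 / 512000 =290.00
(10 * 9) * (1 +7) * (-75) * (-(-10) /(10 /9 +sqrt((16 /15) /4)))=-30375000 /49 +3645000 * sqrt(15) /49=-331795.42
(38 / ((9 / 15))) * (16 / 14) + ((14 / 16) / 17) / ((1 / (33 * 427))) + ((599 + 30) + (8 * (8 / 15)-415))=14507333 / 14280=1015.92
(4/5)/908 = 1/1135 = 0.00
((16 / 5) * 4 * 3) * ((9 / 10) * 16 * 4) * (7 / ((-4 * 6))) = -16128 / 25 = -645.12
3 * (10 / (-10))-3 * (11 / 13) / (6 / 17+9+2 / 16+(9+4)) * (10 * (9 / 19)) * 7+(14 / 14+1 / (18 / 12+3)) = -12509408 / 2265237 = -5.52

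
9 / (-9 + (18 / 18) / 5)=-45 / 44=-1.02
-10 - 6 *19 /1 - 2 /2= -125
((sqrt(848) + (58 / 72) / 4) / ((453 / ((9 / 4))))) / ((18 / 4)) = 29 / 130464 + 2 * sqrt(53) / 453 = 0.03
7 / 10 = 0.70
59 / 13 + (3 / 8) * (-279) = -10409 / 104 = -100.09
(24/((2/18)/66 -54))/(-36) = 396/32075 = 0.01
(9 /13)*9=81 /13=6.23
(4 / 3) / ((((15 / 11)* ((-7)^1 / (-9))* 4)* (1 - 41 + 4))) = -11 / 1260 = -0.01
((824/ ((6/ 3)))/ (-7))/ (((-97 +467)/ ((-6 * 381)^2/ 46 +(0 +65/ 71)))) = -38216554118/ 2114735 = -18071.56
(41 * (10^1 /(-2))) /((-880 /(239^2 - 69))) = 584783 /44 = 13290.52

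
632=632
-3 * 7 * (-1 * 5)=105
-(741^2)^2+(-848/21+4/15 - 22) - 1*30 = -301489944653.11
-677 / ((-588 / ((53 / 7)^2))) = 1901693 / 28812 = 66.00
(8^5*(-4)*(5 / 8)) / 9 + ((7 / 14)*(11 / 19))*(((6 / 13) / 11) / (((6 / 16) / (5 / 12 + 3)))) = -20233994 / 2223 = -9102.11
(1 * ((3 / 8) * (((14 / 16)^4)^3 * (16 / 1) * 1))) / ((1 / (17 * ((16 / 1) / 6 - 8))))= -235301882417 / 2147483648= -109.57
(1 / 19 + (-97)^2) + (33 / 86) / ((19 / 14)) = 7687427 / 817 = 9409.34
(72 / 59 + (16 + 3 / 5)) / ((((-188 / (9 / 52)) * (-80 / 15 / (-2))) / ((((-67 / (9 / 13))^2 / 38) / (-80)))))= 306782749 / 16185446400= 0.02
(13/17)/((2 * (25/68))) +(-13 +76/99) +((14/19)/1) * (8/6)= -480119/47025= -10.21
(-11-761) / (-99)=772 / 99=7.80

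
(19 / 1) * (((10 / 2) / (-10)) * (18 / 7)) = -171 / 7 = -24.43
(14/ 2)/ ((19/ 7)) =49/ 19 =2.58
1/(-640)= -1/640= -0.00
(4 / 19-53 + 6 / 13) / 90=-2585 / 4446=-0.58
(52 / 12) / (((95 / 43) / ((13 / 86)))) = 0.30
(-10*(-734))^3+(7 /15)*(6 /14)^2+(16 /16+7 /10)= 5536256656025 /14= 395446904001.79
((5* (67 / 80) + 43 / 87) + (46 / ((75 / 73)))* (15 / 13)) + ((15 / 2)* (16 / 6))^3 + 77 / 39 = 729116581 / 90480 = 8058.32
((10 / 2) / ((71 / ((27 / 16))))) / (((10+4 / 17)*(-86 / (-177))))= 0.02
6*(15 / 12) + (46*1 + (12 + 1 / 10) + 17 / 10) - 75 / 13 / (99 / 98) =264217 / 4290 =61.59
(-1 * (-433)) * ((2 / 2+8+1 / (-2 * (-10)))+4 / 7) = 583251 / 140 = 4166.08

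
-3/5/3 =-1/5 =-0.20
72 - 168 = -96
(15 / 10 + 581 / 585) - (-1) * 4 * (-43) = -198323 / 1170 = -169.51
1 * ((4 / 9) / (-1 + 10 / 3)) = 4 / 21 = 0.19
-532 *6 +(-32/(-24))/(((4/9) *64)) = -204285/64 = -3191.95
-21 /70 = -3 /10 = -0.30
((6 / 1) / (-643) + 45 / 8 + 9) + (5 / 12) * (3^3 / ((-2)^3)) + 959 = 20004181 / 20576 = 972.21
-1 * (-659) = 659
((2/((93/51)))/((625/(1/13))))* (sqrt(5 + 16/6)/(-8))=-17* sqrt(69)/3022500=-0.00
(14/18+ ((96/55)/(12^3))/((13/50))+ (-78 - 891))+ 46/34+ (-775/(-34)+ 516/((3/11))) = 41479465/43758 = 947.93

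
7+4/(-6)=19/3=6.33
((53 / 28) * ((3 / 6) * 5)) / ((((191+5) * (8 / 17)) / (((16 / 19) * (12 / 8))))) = 13515 / 208544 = 0.06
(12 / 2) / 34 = 3 / 17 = 0.18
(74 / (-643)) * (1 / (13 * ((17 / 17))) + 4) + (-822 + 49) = -6465429 / 8359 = -773.47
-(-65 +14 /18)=578 /9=64.22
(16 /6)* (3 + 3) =16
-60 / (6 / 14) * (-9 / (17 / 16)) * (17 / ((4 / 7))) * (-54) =-1905120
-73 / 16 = -4.56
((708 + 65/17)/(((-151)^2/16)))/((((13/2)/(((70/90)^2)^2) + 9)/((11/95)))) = 10227184352/4732239587265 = 0.00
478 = 478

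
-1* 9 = -9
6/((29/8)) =48/29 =1.66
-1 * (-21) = 21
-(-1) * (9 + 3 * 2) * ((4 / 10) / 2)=3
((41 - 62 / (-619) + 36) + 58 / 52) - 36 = 679417 / 16094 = 42.22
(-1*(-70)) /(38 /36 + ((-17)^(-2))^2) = 105236460 /1586917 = 66.32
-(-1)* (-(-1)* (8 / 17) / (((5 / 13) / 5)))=104 / 17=6.12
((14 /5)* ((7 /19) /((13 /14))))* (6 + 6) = 16464 /1235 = 13.33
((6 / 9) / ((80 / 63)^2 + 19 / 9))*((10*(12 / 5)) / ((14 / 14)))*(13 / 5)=825552 / 73895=11.17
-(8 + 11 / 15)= -131 / 15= -8.73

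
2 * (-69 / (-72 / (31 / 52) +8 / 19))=40641 / 35444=1.15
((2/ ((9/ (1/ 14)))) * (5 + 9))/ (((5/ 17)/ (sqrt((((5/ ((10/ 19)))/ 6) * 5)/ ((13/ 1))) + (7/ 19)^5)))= 571438/ 111424455 + 17 * sqrt(3705)/ 1755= 0.59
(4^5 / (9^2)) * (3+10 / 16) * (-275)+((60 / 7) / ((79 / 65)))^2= -310937817200 / 24770529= -12552.73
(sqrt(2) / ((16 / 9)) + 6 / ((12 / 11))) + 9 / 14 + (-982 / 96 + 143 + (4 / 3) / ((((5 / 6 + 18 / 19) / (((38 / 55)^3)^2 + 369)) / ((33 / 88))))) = 9*sqrt(2) / 16 + 9345998991525857 / 38531451750000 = 243.35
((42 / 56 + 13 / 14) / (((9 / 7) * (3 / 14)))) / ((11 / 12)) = 6.65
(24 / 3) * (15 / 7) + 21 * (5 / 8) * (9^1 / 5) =2283 / 56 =40.77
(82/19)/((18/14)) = 574/171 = 3.36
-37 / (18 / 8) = -148 / 9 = -16.44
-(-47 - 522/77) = 4141/77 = 53.78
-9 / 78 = -3 / 26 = -0.12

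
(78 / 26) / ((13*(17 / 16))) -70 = -15422 / 221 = -69.78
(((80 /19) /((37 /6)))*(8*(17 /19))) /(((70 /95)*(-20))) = -1632 /4921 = -0.33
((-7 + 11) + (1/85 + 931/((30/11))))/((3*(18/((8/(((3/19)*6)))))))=3346717/61965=54.01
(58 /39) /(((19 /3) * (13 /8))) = 0.14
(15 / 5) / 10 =3 / 10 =0.30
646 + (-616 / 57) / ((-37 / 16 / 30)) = 552698 / 703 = 786.20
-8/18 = -4/9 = -0.44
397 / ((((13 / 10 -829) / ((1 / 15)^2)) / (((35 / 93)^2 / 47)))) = -194530 / 30281627979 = -0.00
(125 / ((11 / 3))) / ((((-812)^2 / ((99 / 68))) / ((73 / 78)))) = 82125 / 1165720192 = 0.00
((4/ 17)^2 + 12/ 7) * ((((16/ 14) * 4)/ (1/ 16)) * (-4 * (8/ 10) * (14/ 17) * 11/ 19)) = -197.48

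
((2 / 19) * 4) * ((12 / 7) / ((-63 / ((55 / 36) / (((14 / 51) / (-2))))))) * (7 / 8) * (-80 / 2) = -37400 / 8379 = -4.46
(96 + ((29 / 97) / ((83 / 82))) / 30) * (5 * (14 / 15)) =162324806 / 362295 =448.05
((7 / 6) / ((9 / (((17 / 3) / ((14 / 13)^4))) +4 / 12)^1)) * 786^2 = 1049869857582 / 3597233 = 291854.84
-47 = -47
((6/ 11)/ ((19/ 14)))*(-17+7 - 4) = -5.63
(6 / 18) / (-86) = -1 / 258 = -0.00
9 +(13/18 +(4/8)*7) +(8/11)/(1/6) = 1741/99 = 17.59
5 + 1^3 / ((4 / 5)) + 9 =61 / 4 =15.25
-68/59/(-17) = 0.07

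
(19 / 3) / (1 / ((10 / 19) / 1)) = 10 / 3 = 3.33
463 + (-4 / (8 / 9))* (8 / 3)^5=-3883 / 27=-143.81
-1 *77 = -77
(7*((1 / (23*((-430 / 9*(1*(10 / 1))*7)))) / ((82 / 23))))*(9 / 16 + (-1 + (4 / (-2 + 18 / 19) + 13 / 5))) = 1179 / 28208000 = 0.00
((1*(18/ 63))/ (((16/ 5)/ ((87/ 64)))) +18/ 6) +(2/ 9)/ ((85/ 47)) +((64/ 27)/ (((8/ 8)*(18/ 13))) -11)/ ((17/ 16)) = -406963363/ 74027520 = -5.50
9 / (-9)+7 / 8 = -1 / 8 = -0.12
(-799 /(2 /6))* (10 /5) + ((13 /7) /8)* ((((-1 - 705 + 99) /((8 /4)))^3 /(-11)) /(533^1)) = -3687.09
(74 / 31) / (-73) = -74 / 2263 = -0.03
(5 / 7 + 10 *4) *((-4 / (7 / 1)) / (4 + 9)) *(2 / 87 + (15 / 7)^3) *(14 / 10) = -22367636 / 905177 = -24.71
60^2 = 3600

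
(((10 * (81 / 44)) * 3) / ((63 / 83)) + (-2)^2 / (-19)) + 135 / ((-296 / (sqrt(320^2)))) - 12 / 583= -421260185 / 5737886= -73.42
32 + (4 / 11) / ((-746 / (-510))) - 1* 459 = -1750961 / 4103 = -426.75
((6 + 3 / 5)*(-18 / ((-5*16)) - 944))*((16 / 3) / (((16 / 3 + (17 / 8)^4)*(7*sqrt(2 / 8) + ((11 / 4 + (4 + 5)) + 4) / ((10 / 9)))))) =-11663376384 / 159629995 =-73.07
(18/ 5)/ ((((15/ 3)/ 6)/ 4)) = 432/ 25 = 17.28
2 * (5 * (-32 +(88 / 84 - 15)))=-9650 / 21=-459.52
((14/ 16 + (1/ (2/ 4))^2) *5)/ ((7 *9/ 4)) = 65/ 42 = 1.55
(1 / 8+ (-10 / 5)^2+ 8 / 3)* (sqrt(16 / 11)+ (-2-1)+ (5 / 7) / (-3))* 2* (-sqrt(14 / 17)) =-163* sqrt(2618) / 561+ 163* sqrt(238) / 63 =25.05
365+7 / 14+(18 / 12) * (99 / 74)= 54391 / 148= 367.51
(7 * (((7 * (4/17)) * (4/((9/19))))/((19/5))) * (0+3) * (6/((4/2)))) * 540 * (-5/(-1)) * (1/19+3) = 613872000/323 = 1900532.51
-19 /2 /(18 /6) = -19 /6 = -3.17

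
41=41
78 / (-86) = -0.91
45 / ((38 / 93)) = 4185 / 38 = 110.13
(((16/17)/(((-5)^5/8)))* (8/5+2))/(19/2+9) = -4608/9828125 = -0.00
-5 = -5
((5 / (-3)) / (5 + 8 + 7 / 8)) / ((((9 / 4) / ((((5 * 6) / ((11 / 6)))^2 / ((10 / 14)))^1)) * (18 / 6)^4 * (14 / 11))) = -6400 / 32967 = -0.19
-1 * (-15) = 15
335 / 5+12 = 79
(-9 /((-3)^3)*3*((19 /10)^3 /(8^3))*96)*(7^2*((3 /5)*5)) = 3024819 /16000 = 189.05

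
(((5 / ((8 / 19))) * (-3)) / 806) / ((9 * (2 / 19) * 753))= -1805 / 29132064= -0.00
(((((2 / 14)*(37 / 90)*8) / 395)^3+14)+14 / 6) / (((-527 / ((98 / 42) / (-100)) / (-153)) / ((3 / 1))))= -31462829267913667 / 94785977376562500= -0.33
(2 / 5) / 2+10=51 / 5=10.20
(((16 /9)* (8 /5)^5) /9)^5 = 39614081257132168796771975168 /1039142728149890899658203125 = 38.12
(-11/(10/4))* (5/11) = -2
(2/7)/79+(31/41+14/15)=575797/340095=1.69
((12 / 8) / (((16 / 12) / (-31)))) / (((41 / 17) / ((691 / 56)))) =-3277413 / 18368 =-178.43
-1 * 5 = -5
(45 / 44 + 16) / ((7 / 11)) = 107 / 4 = 26.75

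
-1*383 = -383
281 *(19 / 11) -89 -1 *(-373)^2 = -1526059 / 11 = -138732.64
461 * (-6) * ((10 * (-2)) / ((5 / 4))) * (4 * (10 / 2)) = 885120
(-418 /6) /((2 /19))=-3971 /6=-661.83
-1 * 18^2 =-324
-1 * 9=-9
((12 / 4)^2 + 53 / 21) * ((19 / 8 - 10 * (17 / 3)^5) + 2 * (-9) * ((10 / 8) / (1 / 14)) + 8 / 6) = -13817439031 / 20412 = -676927.25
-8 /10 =-4 /5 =-0.80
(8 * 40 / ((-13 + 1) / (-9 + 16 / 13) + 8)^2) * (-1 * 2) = -408040 / 58081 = -7.03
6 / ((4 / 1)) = 3 / 2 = 1.50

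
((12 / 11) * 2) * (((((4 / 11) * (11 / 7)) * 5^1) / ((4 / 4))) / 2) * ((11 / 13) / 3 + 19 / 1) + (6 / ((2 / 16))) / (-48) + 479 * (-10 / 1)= -4735631 / 1001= -4730.90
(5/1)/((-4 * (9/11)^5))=-805255/236196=-3.41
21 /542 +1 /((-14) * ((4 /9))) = -1851 /15176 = -0.12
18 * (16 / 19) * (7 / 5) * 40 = 848.84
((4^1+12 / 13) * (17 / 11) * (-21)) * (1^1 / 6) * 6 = -22848 / 143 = -159.78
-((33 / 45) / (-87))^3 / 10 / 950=1331 / 21113252437500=0.00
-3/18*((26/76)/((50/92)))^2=-89401/1353750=-0.07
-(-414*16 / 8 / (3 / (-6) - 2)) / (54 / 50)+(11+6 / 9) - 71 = -366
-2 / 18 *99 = -11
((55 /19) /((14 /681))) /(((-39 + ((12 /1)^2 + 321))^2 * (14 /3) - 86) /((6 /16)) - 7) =22473 /360397814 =0.00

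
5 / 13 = 0.38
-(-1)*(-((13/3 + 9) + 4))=-52/3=-17.33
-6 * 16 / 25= -96 / 25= -3.84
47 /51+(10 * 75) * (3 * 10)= 1147547 /51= 22500.92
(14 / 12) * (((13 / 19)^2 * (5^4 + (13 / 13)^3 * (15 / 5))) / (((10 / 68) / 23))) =290483284 / 5415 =53644.19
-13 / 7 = -1.86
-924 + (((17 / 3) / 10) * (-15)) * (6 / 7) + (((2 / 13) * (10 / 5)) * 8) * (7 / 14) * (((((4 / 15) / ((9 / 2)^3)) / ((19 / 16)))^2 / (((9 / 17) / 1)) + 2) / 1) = -32836902442601899 / 35353195789275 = -928.82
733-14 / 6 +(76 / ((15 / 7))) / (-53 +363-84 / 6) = 270391 / 370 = 730.79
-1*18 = -18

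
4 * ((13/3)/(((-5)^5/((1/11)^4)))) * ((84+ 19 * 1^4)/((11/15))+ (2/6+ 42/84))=-9698/181182375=-0.00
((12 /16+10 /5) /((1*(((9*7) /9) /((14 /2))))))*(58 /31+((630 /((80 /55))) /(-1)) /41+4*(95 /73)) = -9.59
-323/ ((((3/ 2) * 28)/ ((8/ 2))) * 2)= -323/ 21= -15.38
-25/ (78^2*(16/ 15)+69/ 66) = -0.00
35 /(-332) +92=30509 /332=91.89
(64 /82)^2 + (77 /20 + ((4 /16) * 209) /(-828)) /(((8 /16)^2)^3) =422728604 /1739835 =242.97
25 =25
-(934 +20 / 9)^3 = -820610058.68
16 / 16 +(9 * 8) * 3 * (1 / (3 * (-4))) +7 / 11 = -180 / 11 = -16.36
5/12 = 0.42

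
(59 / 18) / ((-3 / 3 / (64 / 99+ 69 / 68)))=-659797 / 121176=-5.44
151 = 151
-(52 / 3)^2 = -2704 / 9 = -300.44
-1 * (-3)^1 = 3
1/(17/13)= 13/17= 0.76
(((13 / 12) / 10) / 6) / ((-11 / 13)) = -169 / 7920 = -0.02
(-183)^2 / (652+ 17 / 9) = 301401 / 5885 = 51.22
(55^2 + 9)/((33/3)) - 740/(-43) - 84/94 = 6494428/22231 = 292.13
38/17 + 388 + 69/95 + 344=1186963/1615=734.96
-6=-6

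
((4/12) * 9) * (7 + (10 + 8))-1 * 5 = 70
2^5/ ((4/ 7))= 56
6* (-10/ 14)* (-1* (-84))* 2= -720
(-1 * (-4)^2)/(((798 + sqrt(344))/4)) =-12768/159115 + 32 * sqrt(86)/159115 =-0.08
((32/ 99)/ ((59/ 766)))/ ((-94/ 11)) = -12256/ 24957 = -0.49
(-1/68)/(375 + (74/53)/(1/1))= -53/1356532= -0.00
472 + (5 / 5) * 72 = 544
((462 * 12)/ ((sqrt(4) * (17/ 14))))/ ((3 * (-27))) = -4312/ 153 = -28.18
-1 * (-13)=13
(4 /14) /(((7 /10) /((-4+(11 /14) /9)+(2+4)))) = 2630 /3087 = 0.85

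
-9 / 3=-3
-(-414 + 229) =185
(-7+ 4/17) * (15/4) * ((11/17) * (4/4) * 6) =-56925/578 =-98.49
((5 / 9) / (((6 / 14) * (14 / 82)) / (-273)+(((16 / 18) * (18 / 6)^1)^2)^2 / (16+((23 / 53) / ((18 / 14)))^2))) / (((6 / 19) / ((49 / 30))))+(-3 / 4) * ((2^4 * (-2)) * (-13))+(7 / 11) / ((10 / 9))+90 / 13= -3018812638386336283 / 9943765963328340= -303.59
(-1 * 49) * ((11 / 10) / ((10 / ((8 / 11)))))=-98 / 25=-3.92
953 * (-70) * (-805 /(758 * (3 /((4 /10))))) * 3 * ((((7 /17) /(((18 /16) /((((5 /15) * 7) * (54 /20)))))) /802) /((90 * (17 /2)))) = 210510076 /1976486895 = 0.11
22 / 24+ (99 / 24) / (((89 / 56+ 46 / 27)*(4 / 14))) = 316723 / 59748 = 5.30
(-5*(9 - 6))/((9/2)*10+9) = -5/18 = -0.28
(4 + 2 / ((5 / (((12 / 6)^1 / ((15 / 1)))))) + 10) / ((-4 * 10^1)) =-527 / 1500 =-0.35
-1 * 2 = -2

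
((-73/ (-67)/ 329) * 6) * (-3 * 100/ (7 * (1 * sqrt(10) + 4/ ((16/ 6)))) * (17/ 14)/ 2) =3350700/ 33483317 - 2233800 * sqrt(10)/ 33483317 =-0.11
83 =83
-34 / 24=-17 / 12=-1.42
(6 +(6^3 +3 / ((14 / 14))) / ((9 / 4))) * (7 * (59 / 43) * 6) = 256060 / 43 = 5954.88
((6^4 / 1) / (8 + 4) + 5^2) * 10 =1330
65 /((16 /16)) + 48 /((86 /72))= 4523 /43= 105.19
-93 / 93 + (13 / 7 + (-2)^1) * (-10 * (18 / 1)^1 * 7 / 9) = 19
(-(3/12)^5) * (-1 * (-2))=-1/512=-0.00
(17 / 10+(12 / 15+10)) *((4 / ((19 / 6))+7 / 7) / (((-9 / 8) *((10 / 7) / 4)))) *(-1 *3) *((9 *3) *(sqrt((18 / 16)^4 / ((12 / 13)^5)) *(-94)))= -322763805 *sqrt(39) / 2432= -828807.28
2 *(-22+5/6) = -127/3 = -42.33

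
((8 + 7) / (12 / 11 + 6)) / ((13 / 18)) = 495 / 169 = 2.93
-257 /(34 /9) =-2313 /34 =-68.03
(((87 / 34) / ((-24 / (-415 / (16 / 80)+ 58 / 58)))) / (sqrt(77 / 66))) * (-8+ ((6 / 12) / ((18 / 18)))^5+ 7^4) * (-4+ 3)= -135464713 * sqrt(42) / 1792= -489906.07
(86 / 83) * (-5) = -430 / 83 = -5.18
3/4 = 0.75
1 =1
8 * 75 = 600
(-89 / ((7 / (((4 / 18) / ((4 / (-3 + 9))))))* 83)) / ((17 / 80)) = -7120 / 29631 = -0.24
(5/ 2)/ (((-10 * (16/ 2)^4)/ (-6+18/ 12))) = 9/ 32768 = 0.00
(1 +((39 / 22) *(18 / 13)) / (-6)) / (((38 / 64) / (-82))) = -17056 / 209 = -81.61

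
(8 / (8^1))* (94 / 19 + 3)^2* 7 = 442.12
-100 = -100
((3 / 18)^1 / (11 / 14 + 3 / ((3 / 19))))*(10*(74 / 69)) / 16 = 1295 / 229356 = 0.01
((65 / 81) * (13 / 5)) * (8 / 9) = 1352 / 729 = 1.85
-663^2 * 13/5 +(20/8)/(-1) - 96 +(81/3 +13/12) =-1142949.82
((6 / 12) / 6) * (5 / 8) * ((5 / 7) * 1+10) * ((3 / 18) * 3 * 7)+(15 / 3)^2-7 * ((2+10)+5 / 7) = -3971 / 64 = -62.05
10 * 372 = 3720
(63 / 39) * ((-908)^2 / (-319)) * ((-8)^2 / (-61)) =1108079616 / 252967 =4380.33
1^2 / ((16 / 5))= 5 / 16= 0.31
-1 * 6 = -6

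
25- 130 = -105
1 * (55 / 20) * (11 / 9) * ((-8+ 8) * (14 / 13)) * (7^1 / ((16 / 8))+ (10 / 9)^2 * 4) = 0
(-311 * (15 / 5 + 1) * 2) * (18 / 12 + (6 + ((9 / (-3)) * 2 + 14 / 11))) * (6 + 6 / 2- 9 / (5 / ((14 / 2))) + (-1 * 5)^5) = 1187053412 / 55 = 21582789.31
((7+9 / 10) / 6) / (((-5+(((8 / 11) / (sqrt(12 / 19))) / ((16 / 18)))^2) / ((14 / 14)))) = -9559 / 28605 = -0.33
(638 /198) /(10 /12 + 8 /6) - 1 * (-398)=15580 /39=399.49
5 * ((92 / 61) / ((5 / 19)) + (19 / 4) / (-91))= 630477 / 22204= 28.39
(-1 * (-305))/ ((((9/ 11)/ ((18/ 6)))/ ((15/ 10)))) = 1677.50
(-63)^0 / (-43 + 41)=-1 / 2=-0.50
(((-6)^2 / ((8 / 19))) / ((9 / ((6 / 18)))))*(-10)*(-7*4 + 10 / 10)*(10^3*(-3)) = -2565000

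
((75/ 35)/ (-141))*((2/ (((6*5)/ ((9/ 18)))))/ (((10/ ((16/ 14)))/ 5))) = -0.00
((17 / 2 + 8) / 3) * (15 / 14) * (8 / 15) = 22 / 7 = 3.14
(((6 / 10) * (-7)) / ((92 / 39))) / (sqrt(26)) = -63 * sqrt(26) / 920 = -0.35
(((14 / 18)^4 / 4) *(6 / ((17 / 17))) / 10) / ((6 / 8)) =2401 / 32805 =0.07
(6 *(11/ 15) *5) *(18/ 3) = 132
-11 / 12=-0.92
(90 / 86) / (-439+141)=-45 / 12814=-0.00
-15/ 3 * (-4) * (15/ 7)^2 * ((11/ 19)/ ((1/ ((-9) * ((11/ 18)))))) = -272250/ 931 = -292.43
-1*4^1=-4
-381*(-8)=3048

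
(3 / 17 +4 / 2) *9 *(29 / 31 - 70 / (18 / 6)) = -231213 / 527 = -438.73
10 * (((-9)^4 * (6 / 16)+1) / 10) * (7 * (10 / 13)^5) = 1722962500 / 371293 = 4640.44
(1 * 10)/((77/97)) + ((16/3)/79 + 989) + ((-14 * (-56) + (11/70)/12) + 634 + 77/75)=8835087923/3649800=2420.70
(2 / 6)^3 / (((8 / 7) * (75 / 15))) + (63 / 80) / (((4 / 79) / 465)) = 62486291 / 8640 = 7232.21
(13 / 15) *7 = 6.07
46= 46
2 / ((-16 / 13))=-13 / 8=-1.62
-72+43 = -29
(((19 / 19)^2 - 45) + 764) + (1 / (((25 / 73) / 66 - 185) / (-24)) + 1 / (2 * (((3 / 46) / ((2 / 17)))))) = 32775616862 / 45456555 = 721.03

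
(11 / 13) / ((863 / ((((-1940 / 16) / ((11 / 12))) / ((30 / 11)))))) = -1067 / 22438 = -0.05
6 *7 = 42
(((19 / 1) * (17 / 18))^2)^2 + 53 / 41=446271713609 / 4304016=103687.28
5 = 5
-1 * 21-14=-35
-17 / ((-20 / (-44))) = -187 / 5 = -37.40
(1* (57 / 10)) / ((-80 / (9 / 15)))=-171 / 4000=-0.04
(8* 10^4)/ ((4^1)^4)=625/ 2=312.50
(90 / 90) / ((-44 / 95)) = -95 / 44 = -2.16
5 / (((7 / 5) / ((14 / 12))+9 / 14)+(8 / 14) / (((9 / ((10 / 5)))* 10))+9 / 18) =225 / 106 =2.12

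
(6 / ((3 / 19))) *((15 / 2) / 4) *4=285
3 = 3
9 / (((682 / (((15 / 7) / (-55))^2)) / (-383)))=-31023 / 4043578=-0.01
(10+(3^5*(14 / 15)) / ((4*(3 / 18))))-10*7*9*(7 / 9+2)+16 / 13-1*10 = -91557 / 65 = -1408.57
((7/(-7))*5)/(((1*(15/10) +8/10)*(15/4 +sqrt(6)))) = -1000/989 +800*sqrt(6)/2967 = -0.35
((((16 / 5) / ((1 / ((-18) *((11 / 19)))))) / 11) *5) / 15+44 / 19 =124 / 95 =1.31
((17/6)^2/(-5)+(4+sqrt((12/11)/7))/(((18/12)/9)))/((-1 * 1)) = -4031/180 - 12 * sqrt(231)/77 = -24.76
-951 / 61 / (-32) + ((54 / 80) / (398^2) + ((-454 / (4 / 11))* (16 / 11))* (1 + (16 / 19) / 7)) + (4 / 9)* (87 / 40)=-2033.01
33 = 33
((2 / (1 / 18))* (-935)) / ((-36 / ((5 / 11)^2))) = 193.18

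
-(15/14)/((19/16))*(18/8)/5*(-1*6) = 2.44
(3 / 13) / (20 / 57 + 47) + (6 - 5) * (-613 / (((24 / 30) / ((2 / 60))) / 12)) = -21507989 / 70174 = -306.50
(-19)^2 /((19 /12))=228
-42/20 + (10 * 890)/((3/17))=1512937/30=50431.23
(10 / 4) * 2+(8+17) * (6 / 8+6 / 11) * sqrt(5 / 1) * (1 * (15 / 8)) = 5+21375 * sqrt(5) / 352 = 140.78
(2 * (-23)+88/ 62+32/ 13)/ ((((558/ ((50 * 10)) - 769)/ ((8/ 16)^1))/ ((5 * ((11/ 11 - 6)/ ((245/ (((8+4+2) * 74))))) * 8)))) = -12560760000/ 541550191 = -23.19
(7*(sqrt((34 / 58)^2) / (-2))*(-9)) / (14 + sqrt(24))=0.98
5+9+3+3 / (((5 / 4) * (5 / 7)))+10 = 759 / 25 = 30.36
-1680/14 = -120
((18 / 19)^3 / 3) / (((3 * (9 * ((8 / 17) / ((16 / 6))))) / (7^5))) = 999.75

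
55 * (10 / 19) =550 / 19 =28.95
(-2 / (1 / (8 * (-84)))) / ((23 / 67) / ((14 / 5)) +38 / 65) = 27314560 / 14373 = 1900.41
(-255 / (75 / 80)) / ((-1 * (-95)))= -272 / 95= -2.86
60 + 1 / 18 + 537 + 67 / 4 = 22097 / 36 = 613.81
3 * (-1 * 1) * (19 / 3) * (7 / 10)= -133 / 10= -13.30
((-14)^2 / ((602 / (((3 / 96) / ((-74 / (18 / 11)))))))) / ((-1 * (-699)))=-21 / 65243728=-0.00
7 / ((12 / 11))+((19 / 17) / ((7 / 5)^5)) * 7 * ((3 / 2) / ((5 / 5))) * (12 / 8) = 2373017 / 244902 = 9.69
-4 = -4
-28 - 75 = -103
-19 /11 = -1.73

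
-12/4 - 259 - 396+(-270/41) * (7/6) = -27293/41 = -665.68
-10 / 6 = -5 / 3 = -1.67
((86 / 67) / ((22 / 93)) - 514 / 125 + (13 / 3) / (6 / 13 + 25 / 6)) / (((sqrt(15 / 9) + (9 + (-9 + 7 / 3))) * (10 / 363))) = 51864000111 / 1027947500 - 7409142873 * sqrt(15) / 1027947500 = 22.54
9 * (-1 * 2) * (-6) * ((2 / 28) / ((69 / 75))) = 1350 / 161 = 8.39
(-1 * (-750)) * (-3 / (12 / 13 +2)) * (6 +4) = -146250 / 19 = -7697.37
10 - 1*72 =-62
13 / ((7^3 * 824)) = 13 / 282632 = 0.00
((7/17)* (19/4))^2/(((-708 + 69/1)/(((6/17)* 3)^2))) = -159201/23719964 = -0.01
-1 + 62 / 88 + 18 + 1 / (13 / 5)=10347 / 572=18.09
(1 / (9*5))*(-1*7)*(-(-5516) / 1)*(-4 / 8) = 429.02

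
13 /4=3.25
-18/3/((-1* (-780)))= -1/130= -0.01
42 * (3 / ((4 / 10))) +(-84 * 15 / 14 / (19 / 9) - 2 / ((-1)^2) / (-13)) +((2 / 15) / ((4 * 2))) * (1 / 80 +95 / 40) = 323149577 / 1185600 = 272.56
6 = 6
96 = 96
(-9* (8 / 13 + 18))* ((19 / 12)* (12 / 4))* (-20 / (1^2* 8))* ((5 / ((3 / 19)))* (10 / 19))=862125 / 26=33158.65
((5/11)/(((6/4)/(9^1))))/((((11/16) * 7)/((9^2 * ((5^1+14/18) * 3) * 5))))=3369600/847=3978.28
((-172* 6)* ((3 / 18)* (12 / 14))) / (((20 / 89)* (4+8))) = -3827 / 70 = -54.67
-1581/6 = -527/2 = -263.50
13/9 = 1.44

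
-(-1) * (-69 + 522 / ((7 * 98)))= -68.24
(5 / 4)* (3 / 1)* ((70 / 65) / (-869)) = -105 / 22594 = -0.00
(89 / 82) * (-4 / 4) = -89 / 82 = -1.09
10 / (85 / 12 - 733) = -120 / 8711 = -0.01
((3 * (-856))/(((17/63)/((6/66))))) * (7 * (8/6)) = -1509984/187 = -8074.78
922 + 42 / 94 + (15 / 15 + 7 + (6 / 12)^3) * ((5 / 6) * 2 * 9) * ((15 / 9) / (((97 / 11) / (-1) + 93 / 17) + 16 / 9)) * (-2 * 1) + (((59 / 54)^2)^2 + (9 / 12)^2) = 39041115852590 / 32995577367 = 1183.22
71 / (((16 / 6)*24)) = 71 / 64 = 1.11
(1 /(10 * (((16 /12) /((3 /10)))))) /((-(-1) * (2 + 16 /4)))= 3 /800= 0.00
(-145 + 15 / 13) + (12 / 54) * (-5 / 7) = -117940 / 819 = -144.00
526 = 526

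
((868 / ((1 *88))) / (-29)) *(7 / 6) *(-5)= 1.98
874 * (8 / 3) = 6992 / 3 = 2330.67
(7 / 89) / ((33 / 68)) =476 / 2937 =0.16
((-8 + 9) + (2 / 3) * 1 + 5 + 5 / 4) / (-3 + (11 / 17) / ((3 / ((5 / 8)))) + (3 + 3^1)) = 3230 / 1279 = 2.53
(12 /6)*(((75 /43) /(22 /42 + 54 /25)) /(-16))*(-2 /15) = 2625 /242348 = 0.01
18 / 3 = 6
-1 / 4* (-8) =2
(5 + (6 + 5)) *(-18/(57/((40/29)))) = -3840/551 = -6.97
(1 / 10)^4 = 1 / 10000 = 0.00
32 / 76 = 8 / 19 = 0.42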